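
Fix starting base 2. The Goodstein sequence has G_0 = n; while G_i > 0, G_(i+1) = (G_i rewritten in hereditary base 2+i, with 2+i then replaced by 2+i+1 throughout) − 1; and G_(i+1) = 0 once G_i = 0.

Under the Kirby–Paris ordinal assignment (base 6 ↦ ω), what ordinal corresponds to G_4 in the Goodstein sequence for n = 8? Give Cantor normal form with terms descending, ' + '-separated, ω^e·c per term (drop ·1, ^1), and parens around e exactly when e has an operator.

ω^ω·2 + ω^2·2 + ω + 5

(0) 8|_2 = 2^(2 + 1) ↦ 3^(3 + 1)|_3 = 81 ⇒ 80
(1) 80|_3 = 2·3^3 + 2·3^2 + 2·3 + 2 ↦ 2·4^4 + 2·4^2 + 2·4 + 2|_4 = 554 ⇒ 553
(2) 553|_4 = 2·4^4 + 2·4^2 + 2·4 + 1 ↦ 2·5^5 + 2·5^2 + 2·5 + 1|_5 = 6311 ⇒ 6310
(3) 6310|_5 = 2·5^5 + 2·5^2 + 2·5 ↦ 2·6^6 + 2·6^2 + 2·6|_6 = 93396 ⇒ 93395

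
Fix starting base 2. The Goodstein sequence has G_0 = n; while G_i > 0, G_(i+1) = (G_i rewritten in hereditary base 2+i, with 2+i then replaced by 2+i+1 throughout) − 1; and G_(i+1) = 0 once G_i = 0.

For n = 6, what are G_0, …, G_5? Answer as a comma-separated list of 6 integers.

6, 29, 257, 3125, 46655, 98039

base 2: 6 = 2^2 + 2; at 3: 3^3 + 3 = 30; next = 29
base 3: 29 = 3^3 + 2; at 4: 4^4 + 2 = 258; next = 257
base 4: 257 = 4^4 + 1; at 5: 5^5 + 1 = 3126; next = 3125
base 5: 3125 = 5^5; at 6: 6^6 = 46656; next = 46655
base 6: 46655 = 5·6^5 + 5·6^4 + 5·6^3 + 5·6^2 + 5·6 + 5; at 7: 5·7^5 + 5·7^4 + 5·7^3 + 5·7^2 + 5·7 + 5 = 98040; next = 98039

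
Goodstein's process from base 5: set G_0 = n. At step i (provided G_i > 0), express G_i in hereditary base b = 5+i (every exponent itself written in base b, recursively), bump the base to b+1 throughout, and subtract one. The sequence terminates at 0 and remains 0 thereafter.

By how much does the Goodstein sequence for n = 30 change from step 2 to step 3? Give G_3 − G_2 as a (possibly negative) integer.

base 5: 30 = 5^2 + 5; at 6: 6^2 + 6 = 42; next = 41
base 6: 41 = 6^2 + 5; at 7: 7^2 + 5 = 54; next = 53
base 7: 53 = 7^2 + 4; at 8: 8^2 + 4 = 68; next = 67

14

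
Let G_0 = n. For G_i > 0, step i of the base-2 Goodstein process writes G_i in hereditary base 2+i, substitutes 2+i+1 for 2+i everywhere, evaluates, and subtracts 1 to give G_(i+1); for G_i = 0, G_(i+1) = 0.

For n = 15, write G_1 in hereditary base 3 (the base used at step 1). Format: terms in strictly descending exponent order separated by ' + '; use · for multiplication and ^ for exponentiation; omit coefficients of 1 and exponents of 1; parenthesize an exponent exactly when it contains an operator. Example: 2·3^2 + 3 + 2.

3^(3 + 1) + 3^3 + 3

(0) 15|_2 = 2^(2 + 1) + 2^2 + 2 + 1 ↦ 3^(3 + 1) + 3^3 + 3 + 1|_3 = 112 ⇒ 111
(1) 111|_3 = 3^(3 + 1) + 3^3 + 3 ↦ 4^(4 + 1) + 4^4 + 4|_4 = 1284 ⇒ 1283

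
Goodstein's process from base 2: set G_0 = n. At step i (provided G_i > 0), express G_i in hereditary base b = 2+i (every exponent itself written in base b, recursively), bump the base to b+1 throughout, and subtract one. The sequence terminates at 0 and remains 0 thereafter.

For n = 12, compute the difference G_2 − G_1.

(0) 12|_2 = 2^(2 + 1) + 2^2 ↦ 3^(3 + 1) + 3^3|_3 = 108 ⇒ 107
(1) 107|_3 = 3^(3 + 1) + 2·3^2 + 2·3 + 2 ↦ 4^(4 + 1) + 2·4^2 + 2·4 + 2|_4 = 1066 ⇒ 1065

958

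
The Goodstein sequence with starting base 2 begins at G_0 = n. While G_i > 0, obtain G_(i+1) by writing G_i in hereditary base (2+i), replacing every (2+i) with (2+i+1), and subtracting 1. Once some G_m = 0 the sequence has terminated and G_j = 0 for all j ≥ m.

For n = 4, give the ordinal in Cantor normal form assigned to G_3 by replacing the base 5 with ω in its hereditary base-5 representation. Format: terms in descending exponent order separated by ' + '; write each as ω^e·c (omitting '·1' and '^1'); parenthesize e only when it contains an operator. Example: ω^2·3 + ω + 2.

ω^2·2 + ω·2

G_0=4  [base 2] 2^2  →[2↦3]→  3^3 = 27  −1 ⇒ G_1=26
G_1=26  [base 3] 2·3^2 + 2·3 + 2  →[3↦4]→  2·4^2 + 2·4 + 2 = 42  −1 ⇒ G_2=41
G_2=41  [base 4] 2·4^2 + 2·4 + 1  →[4↦5]→  2·5^2 + 2·5 + 1 = 61  −1 ⇒ G_3=60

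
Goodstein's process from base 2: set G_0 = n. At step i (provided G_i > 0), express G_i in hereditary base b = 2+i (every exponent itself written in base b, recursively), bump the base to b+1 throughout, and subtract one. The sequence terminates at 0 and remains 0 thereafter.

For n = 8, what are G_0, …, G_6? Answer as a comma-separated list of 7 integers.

i=0: 8 = 2^(2 + 1) (b=2); 2→3: 3^(3 + 1) = 81; 81−1 = 80
i=1: 80 = 2·3^3 + 2·3^2 + 2·3 + 2 (b=3); 3→4: 2·4^4 + 2·4^2 + 2·4 + 2 = 554; 554−1 = 553
i=2: 553 = 2·4^4 + 2·4^2 + 2·4 + 1 (b=4); 4→5: 2·5^5 + 2·5^2 + 2·5 + 1 = 6311; 6311−1 = 6310
i=3: 6310 = 2·5^5 + 2·5^2 + 2·5 (b=5); 5→6: 2·6^6 + 2·6^2 + 2·6 = 93396; 93396−1 = 93395
i=4: 93395 = 2·6^6 + 2·6^2 + 6 + 5 (b=6); 6→7: 2·7^7 + 2·7^2 + 7 + 5 = 1647196; 1647196−1 = 1647195
i=5: 1647195 = 2·7^7 + 2·7^2 + 7 + 4 (b=7); 7→8: 2·8^8 + 2·8^2 + 8 + 4 = 33554572; 33554572−1 = 33554571

8, 80, 553, 6310, 93395, 1647195, 33554571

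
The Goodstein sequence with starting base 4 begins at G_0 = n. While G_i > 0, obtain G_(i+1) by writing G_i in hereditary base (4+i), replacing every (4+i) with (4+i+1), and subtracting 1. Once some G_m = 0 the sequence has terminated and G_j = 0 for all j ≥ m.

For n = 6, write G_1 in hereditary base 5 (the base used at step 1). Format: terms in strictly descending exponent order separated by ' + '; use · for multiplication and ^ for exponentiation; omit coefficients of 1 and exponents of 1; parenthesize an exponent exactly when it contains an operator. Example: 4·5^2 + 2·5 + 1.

(0) 6|_4 = 4 + 2 ↦ 5 + 2|_5 = 7 ⇒ 6
(1) 6|_5 = 5 + 1 ↦ 6 + 1|_6 = 7 ⇒ 6

5 + 1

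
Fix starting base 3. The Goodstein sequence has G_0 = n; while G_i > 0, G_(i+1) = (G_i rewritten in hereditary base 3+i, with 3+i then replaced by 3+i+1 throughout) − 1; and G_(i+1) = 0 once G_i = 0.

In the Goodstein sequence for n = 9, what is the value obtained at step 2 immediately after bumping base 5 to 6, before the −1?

base 3: 9 = 3^2; at 4: 4^2 = 16; next = 15
base 4: 15 = 3·4 + 3; at 5: 3·5 + 3 = 18; next = 17
base 5: 17 = 3·5 + 2; at 6: 3·6 + 2 = 20; next = 19

20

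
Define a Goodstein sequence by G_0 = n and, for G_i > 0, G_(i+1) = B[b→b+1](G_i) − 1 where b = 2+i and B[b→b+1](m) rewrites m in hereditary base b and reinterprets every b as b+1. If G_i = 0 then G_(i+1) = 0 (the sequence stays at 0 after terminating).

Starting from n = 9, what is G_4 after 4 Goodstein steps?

140743

step 0: 9 = 2^(2 + 1) + 1; sub 3 for 2: 3^(3 + 1) + 1; = 82; G_1 = 82−1 = 81
step 1: 81 = 3^(3 + 1); sub 4 for 3: 4^(4 + 1); = 1024; G_2 = 1024−1 = 1023
step 2: 1023 = 3·4^4 + 3·4^3 + 3·4^2 + 3·4 + 3; sub 5 for 4: 3·5^5 + 3·5^3 + 3·5^2 + 3·5 + 3; = 9843; G_3 = 9843−1 = 9842
step 3: 9842 = 3·5^5 + 3·5^3 + 3·5^2 + 3·5 + 2; sub 6 for 5: 3·6^6 + 3·6^3 + 3·6^2 + 3·6 + 2; = 140744; G_4 = 140744−1 = 140743
step 4: 140743 = 3·6^6 + 3·6^3 + 3·6^2 + 3·6 + 1; sub 7 for 6: 3·7^7 + 3·7^3 + 3·7^2 + 3·7 + 1; = 2471827; G_5 = 2471827−1 = 2471826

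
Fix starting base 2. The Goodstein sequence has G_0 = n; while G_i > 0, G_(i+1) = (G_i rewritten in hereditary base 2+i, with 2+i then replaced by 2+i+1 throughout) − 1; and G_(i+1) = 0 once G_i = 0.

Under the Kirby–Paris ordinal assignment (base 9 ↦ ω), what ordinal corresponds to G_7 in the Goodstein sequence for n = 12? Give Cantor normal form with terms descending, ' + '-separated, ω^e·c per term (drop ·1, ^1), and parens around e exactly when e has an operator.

i=0: 12 = 2^(2 + 1) + 2^2 (b=2); 2→3: 3^(3 + 1) + 3^3 = 108; 108−1 = 107
i=1: 107 = 3^(3 + 1) + 2·3^2 + 2·3 + 2 (b=3); 3→4: 4^(4 + 1) + 2·4^2 + 2·4 + 2 = 1066; 1066−1 = 1065
i=2: 1065 = 4^(4 + 1) + 2·4^2 + 2·4 + 1 (b=4); 4→5: 5^(5 + 1) + 2·5^2 + 2·5 + 1 = 15686; 15686−1 = 15685
i=3: 15685 = 5^(5 + 1) + 2·5^2 + 2·5 (b=5); 5→6: 6^(6 + 1) + 2·6^2 + 2·6 = 280020; 280020−1 = 280019
i=4: 280019 = 6^(6 + 1) + 2·6^2 + 6 + 5 (b=6); 6→7: 7^(7 + 1) + 2·7^2 + 7 + 5 = 5764911; 5764911−1 = 5764910
i=5: 5764910 = 7^(7 + 1) + 2·7^2 + 7 + 4 (b=7); 7→8: 8^(8 + 1) + 2·8^2 + 8 + 4 = 134217868; 134217868−1 = 134217867
i=6: 134217867 = 8^(8 + 1) + 2·8^2 + 8 + 3 (b=8); 8→9: 9^(9 + 1) + 2·9^2 + 9 + 3 = 3486784575; 3486784575−1 = 3486784574

ω^(ω + 1) + ω^2·2 + ω + 2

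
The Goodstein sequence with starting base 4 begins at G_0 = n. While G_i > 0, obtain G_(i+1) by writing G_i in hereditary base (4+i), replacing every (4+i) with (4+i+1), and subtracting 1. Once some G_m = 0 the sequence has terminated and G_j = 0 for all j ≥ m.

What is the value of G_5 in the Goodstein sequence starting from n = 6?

4

base 4: 6 = 4 + 2; at 5: 5 + 2 = 7; next = 6
base 5: 6 = 5 + 1; at 6: 6 + 1 = 7; next = 6
base 6: 6 = 6; at 7: 7 = 7; next = 6
base 7: 6 = 6; at 8: 6 = 6; next = 5
base 8: 5 = 5; at 9: 5 = 5; next = 4
base 9: 4 = 4; at 10: 4 = 4; next = 3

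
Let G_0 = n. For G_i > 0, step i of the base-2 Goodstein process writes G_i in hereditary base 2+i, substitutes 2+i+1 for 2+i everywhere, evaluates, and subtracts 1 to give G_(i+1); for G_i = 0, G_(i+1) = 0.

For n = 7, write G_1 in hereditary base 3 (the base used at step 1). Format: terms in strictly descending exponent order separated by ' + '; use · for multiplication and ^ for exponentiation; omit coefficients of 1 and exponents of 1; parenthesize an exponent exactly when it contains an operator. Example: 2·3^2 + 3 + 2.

3^3 + 3

(0) 7|_2 = 2^2 + 2 + 1 ↦ 3^3 + 3 + 1|_3 = 31 ⇒ 30
(1) 30|_3 = 3^3 + 3 ↦ 4^4 + 4|_4 = 260 ⇒ 259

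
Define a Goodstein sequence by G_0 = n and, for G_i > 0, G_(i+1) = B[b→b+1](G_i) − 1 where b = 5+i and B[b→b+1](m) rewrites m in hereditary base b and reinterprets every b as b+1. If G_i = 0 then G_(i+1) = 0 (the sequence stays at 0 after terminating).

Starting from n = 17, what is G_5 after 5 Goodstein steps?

25

base 5: 17 = 3·5 + 2; at 6: 3·6 + 2 = 20; next = 19
base 6: 19 = 3·6 + 1; at 7: 3·7 + 1 = 22; next = 21
base 7: 21 = 3·7; at 8: 3·8 = 24; next = 23
base 8: 23 = 2·8 + 7; at 9: 2·9 + 7 = 25; next = 24
base 9: 24 = 2·9 + 6; at 10: 2·10 + 6 = 26; next = 25
base 10: 25 = 2·10 + 5; at 11: 2·11 + 5 = 27; next = 26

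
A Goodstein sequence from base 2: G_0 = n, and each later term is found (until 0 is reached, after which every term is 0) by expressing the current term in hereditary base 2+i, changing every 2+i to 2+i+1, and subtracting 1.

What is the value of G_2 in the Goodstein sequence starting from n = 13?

G_0 = 13. HB_2(13) = 2^(2 + 1) + 2^2 + 1. Bump = 109. G_1 = 108.
G_1 = 108. HB_3(108) = 3^(3 + 1) + 3^3. Bump = 1280. G_2 = 1279.

1279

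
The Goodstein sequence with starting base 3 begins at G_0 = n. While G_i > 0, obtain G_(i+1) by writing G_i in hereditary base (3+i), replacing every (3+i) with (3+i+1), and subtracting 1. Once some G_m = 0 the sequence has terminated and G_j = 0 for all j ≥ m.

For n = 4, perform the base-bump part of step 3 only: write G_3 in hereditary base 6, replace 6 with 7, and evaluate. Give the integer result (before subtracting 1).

3

[0] 4 ≡ 3 + 1 (base 3). Lift 4: 5. −1: 4.
[1] 4 ≡ 4 (base 4). Lift 5: 5. −1: 4.
[2] 4 ≡ 4 (base 5). Lift 6: 4. −1: 3.
[3] 3 ≡ 3 (base 6). Lift 7: 3. −1: 2.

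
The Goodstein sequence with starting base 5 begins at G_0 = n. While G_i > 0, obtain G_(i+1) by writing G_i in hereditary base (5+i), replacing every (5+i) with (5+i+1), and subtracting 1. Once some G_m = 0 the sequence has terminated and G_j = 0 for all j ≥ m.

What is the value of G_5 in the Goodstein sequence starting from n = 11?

[0] 11 ≡ 2·5 + 1 (base 5). Lift 6: 13. −1: 12.
[1] 12 ≡ 2·6 (base 6). Lift 7: 14. −1: 13.
[2] 13 ≡ 7 + 6 (base 7). Lift 8: 14. −1: 13.
[3] 13 ≡ 8 + 5 (base 8). Lift 9: 14. −1: 13.
[4] 13 ≡ 9 + 4 (base 9). Lift 10: 14. −1: 13.
[5] 13 ≡ 10 + 3 (base 10). Lift 11: 14. −1: 13.

13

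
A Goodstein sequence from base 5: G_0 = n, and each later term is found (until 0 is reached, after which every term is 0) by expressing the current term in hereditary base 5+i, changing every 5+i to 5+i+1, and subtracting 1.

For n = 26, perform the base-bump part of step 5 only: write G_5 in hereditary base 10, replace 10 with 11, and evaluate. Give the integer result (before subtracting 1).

69

[0] 26 ≡ 5^2 + 1 (base 5). Lift 6: 37. −1: 36.
[1] 36 ≡ 6^2 (base 6). Lift 7: 49. −1: 48.
[2] 48 ≡ 6·7 + 6 (base 7). Lift 8: 54. −1: 53.
[3] 53 ≡ 6·8 + 5 (base 8). Lift 9: 59. −1: 58.
[4] 58 ≡ 6·9 + 4 (base 9). Lift 10: 64. −1: 63.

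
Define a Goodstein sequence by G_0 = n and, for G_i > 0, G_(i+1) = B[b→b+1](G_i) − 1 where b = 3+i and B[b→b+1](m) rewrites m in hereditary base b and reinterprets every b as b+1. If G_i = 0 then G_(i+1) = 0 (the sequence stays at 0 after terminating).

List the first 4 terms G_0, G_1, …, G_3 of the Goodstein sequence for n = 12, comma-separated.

step 0: 12 = 3^2 + 3; sub 4 for 3: 4^2 + 4; = 20; G_1 = 20−1 = 19
step 1: 19 = 4^2 + 3; sub 5 for 4: 5^2 + 3; = 28; G_2 = 28−1 = 27
step 2: 27 = 5^2 + 2; sub 6 for 5: 6^2 + 2; = 38; G_3 = 38−1 = 37

12, 19, 27, 37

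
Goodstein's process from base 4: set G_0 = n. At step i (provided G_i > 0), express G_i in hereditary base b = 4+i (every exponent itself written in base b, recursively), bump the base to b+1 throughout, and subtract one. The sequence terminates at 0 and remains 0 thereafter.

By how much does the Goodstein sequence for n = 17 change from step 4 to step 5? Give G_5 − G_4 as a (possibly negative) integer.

17 —HB4→ 4^2 + 1 —bump→ 5^2 + 1 = 26 —(−1)→ 25
25 —HB5→ 5^2 —bump→ 6^2 = 36 —(−1)→ 35
35 —HB6→ 5·6 + 5 —bump→ 5·7 + 5 = 40 —(−1)→ 39
39 —HB7→ 5·7 + 4 —bump→ 5·8 + 4 = 44 —(−1)→ 43
43 —HB8→ 5·8 + 3 —bump→ 5·9 + 3 = 48 —(−1)→ 47

4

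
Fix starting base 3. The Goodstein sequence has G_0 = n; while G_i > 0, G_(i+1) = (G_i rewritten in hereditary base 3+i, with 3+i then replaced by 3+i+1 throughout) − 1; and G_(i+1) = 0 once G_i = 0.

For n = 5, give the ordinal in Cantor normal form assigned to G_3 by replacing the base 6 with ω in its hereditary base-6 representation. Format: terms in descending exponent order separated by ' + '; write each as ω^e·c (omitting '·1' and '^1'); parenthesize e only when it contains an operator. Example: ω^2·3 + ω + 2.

5 —HB3→ 3 + 2 —bump→ 4 + 2 = 6 —(−1)→ 5
5 —HB4→ 4 + 1 —bump→ 5 + 1 = 6 —(−1)→ 5
5 —HB5→ 5 —bump→ 6 = 6 —(−1)→ 5
5 —HB6→ 5 —bump→ 5 = 5 —(−1)→ 4

5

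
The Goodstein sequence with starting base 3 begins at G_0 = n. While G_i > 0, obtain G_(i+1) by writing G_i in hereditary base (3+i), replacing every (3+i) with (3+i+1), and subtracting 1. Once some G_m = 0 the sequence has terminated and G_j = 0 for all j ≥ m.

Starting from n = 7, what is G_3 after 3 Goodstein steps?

[0] 7 ≡ 2·3 + 1 (base 3). Lift 4: 9. −1: 8.
[1] 8 ≡ 2·4 (base 4). Lift 5: 10. −1: 9.
[2] 9 ≡ 5 + 4 (base 5). Lift 6: 10. −1: 9.

9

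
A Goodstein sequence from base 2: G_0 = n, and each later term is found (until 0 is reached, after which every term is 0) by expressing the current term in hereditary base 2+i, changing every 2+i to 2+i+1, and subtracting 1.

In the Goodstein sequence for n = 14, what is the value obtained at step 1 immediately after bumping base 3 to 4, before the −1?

1282

step 0: 14 = 2^(2 + 1) + 2^2 + 2; sub 3 for 2: 3^(3 + 1) + 3^3 + 3; = 111; G_1 = 111−1 = 110
step 1: 110 = 3^(3 + 1) + 3^3 + 2; sub 4 for 3: 4^(4 + 1) + 4^4 + 2; = 1282; G_2 = 1282−1 = 1281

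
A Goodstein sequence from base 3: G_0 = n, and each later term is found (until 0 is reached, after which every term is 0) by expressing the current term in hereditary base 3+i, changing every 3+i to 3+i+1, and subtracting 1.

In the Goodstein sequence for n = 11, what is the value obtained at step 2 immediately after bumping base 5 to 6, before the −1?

i=0: 11 = 3^2 + 2 (b=3); 3→4: 4^2 + 2 = 18; 18−1 = 17
i=1: 17 = 4^2 + 1 (b=4); 4→5: 5^2 + 1 = 26; 26−1 = 25

36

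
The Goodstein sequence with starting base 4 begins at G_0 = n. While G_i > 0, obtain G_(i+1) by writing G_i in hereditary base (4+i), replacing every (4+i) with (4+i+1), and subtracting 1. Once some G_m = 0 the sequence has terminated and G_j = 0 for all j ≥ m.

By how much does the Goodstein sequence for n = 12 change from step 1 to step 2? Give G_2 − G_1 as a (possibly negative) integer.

1

i=0: 12 = 3·4 (b=4); 4→5: 3·5 = 15; 15−1 = 14
i=1: 14 = 2·5 + 4 (b=5); 5→6: 2·6 + 4 = 16; 16−1 = 15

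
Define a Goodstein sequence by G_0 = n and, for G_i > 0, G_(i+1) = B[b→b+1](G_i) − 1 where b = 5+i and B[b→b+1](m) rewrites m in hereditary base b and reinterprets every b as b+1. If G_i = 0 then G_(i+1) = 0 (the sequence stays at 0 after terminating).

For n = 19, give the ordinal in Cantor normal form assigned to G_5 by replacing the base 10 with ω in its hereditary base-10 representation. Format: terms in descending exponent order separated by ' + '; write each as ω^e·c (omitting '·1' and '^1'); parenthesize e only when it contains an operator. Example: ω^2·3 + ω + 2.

i=0: 19 = 3·5 + 4 (b=5); 5→6: 3·6 + 4 = 22; 22−1 = 21
i=1: 21 = 3·6 + 3 (b=6); 6→7: 3·7 + 3 = 24; 24−1 = 23
i=2: 23 = 3·7 + 2 (b=7); 7→8: 3·8 + 2 = 26; 26−1 = 25
i=3: 25 = 3·8 + 1 (b=8); 8→9: 3·9 + 1 = 28; 28−1 = 27
i=4: 27 = 3·9 (b=9); 9→10: 3·10 = 30; 30−1 = 29
i=5: 29 = 2·10 + 9 (b=10); 10→11: 2·11 + 9 = 31; 31−1 = 30

ω·2 + 9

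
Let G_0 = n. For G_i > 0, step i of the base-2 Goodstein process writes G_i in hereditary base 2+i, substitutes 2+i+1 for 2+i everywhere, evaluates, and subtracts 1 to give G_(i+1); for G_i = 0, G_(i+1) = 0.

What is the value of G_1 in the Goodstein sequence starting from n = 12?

base 2: 12 = 2^(2 + 1) + 2^2; at 3: 3^(3 + 1) + 3^3 = 108; next = 107
base 3: 107 = 3^(3 + 1) + 2·3^2 + 2·3 + 2; at 4: 4^(4 + 1) + 2·4^2 + 2·4 + 2 = 1066; next = 1065

107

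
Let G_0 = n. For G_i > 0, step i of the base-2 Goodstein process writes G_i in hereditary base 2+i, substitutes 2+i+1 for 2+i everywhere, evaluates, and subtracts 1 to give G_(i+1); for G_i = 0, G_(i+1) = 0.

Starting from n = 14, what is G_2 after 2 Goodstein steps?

[0] 14 ≡ 2^(2 + 1) + 2^2 + 2 (base 2). Lift 3: 111. −1: 110.
[1] 110 ≡ 3^(3 + 1) + 3^3 + 2 (base 3). Lift 4: 1282. −1: 1281.
[2] 1281 ≡ 4^(4 + 1) + 4^4 + 1 (base 4). Lift 5: 18751. −1: 18750.

1281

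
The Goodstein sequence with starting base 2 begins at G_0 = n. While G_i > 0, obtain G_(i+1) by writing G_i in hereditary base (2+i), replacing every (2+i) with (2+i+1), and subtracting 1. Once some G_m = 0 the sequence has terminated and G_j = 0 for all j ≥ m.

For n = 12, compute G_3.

step 0: 12 = 2^(2 + 1) + 2^2; sub 3 for 2: 3^(3 + 1) + 3^3; = 108; G_1 = 108−1 = 107
step 1: 107 = 3^(3 + 1) + 2·3^2 + 2·3 + 2; sub 4 for 3: 4^(4 + 1) + 2·4^2 + 2·4 + 2; = 1066; G_2 = 1066−1 = 1065
step 2: 1065 = 4^(4 + 1) + 2·4^2 + 2·4 + 1; sub 5 for 4: 5^(5 + 1) + 2·5^2 + 2·5 + 1; = 15686; G_3 = 15686−1 = 15685

15685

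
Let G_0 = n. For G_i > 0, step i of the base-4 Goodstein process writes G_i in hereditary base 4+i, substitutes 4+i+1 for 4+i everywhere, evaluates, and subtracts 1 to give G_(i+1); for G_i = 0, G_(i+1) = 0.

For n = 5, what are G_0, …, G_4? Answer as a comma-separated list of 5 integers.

G_0=5  [base 4] 4 + 1  →[4↦5]→  5 + 1 = 6  −1 ⇒ G_1=5
G_1=5  [base 5] 5  →[5↦6]→  6 = 6  −1 ⇒ G_2=5
G_2=5  [base 6] 5  →[6↦7]→  5 = 5  −1 ⇒ G_3=4
G_3=4  [base 7] 4  →[7↦8]→  4 = 4  −1 ⇒ G_4=3

5, 5, 5, 4, 3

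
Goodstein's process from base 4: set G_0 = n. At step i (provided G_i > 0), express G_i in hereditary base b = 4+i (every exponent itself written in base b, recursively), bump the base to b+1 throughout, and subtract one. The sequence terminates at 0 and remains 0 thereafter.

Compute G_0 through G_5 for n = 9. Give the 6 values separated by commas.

9, 10, 11, 11, 11, 11

G_0 = 9. HB_4(9) = 2·4 + 1. Bump = 11. G_1 = 10.
G_1 = 10. HB_5(10) = 2·5. Bump = 12. G_2 = 11.
G_2 = 11. HB_6(11) = 6 + 5. Bump = 12. G_3 = 11.
G_3 = 11. HB_7(11) = 7 + 4. Bump = 12. G_4 = 11.
G_4 = 11. HB_8(11) = 8 + 3. Bump = 12. G_5 = 11.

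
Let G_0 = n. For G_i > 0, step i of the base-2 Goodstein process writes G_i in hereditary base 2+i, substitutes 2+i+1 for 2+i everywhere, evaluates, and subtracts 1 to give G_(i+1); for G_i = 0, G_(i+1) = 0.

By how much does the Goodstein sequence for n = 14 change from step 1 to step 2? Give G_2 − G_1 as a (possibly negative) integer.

1171

(0) 14|_2 = 2^(2 + 1) + 2^2 + 2 ↦ 3^(3 + 1) + 3^3 + 3|_3 = 111 ⇒ 110
(1) 110|_3 = 3^(3 + 1) + 3^3 + 2 ↦ 4^(4 + 1) + 4^4 + 2|_4 = 1282 ⇒ 1281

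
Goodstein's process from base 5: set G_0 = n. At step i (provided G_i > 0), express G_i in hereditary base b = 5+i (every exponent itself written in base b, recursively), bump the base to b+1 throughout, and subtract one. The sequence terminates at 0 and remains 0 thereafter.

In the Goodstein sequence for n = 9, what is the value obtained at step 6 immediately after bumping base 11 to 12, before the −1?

(0) 9|_5 = 5 + 4 ↦ 6 + 4|_6 = 10 ⇒ 9
(1) 9|_6 = 6 + 3 ↦ 7 + 3|_7 = 10 ⇒ 9
(2) 9|_7 = 7 + 2 ↦ 8 + 2|_8 = 10 ⇒ 9
(3) 9|_8 = 8 + 1 ↦ 9 + 1|_9 = 10 ⇒ 9
(4) 9|_9 = 9 ↦ 10|_10 = 10 ⇒ 9
(5) 9|_10 = 9 ↦ 9|_11 = 9 ⇒ 8
(6) 8|_11 = 8 ↦ 8|_12 = 8 ⇒ 7

8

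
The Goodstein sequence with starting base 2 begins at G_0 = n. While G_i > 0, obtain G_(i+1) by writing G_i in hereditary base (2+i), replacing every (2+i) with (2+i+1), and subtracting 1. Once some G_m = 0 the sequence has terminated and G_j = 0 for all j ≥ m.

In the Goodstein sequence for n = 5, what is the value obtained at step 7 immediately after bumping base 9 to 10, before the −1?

G_0=5  [base 2] 2^2 + 1  →[2↦3]→  3^3 + 1 = 28  −1 ⇒ G_1=27
G_1=27  [base 3] 3^3  →[3↦4]→  4^4 = 256  −1 ⇒ G_2=255
G_2=255  [base 4] 3·4^3 + 3·4^2 + 3·4 + 3  →[4↦5]→  3·5^3 + 3·5^2 + 3·5 + 3 = 468  −1 ⇒ G_3=467
G_3=467  [base 5] 3·5^3 + 3·5^2 + 3·5 + 2  →[5↦6]→  3·6^3 + 3·6^2 + 3·6 + 2 = 776  −1 ⇒ G_4=775
G_4=775  [base 6] 3·6^3 + 3·6^2 + 3·6 + 1  →[6↦7]→  3·7^3 + 3·7^2 + 3·7 + 1 = 1198  −1 ⇒ G_5=1197
G_5=1197  [base 7] 3·7^3 + 3·7^2 + 3·7  →[7↦8]→  3·8^3 + 3·8^2 + 3·8 = 1752  −1 ⇒ G_6=1751
G_6=1751  [base 8] 3·8^3 + 3·8^2 + 2·8 + 7  →[8↦9]→  3·9^3 + 3·9^2 + 2·9 + 7 = 2455  −1 ⇒ G_7=2454
G_7=2454  [base 9] 3·9^3 + 3·9^2 + 2·9 + 6  →[9↦10]→  3·10^3 + 3·10^2 + 2·10 + 6 = 3326  −1 ⇒ G_8=3325

3326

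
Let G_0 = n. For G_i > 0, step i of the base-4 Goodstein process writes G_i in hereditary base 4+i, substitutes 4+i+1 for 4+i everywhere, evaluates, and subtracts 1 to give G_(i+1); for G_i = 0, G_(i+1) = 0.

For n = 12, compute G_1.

14

12 —HB4→ 3·4 —bump→ 3·5 = 15 —(−1)→ 14
14 —HB5→ 2·5 + 4 —bump→ 2·6 + 4 = 16 —(−1)→ 15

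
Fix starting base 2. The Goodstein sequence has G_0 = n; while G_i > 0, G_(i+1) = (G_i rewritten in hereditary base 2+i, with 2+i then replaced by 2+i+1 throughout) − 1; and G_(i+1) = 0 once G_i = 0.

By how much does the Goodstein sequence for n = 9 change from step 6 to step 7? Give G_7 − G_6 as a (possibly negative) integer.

1111930522

G_0 = 9. HB_2(9) = 2^(2 + 1) + 1. Bump = 82. G_1 = 81.
G_1 = 81. HB_3(81) = 3^(3 + 1). Bump = 1024. G_2 = 1023.
G_2 = 1023. HB_4(1023) = 3·4^4 + 3·4^3 + 3·4^2 + 3·4 + 3. Bump = 9843. G_3 = 9842.
G_3 = 9842. HB_5(9842) = 3·5^5 + 3·5^3 + 3·5^2 + 3·5 + 2. Bump = 140744. G_4 = 140743.
G_4 = 140743. HB_6(140743) = 3·6^6 + 3·6^3 + 3·6^2 + 3·6 + 1. Bump = 2471827. G_5 = 2471826.
G_5 = 2471826. HB_7(2471826) = 3·7^7 + 3·7^3 + 3·7^2 + 3·7. Bump = 50333400. G_6 = 50333399.
G_6 = 50333399. HB_8(50333399) = 3·8^8 + 3·8^3 + 3·8^2 + 2·8 + 7. Bump = 1162263922. G_7 = 1162263921.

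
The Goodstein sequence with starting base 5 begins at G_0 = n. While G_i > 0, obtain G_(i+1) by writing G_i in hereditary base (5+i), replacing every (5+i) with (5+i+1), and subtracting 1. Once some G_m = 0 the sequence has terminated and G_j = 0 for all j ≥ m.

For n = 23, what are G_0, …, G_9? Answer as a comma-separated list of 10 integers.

i=0: 23 = 4·5 + 3 (b=5); 5→6: 4·6 + 3 = 27; 27−1 = 26
i=1: 26 = 4·6 + 2 (b=6); 6→7: 4·7 + 2 = 30; 30−1 = 29
i=2: 29 = 4·7 + 1 (b=7); 7→8: 4·8 + 1 = 33; 33−1 = 32
i=3: 32 = 4·8 (b=8); 8→9: 4·9 = 36; 36−1 = 35
i=4: 35 = 3·9 + 8 (b=9); 9→10: 3·10 + 8 = 38; 38−1 = 37
i=5: 37 = 3·10 + 7 (b=10); 10→11: 3·11 + 7 = 40; 40−1 = 39
i=6: 39 = 3·11 + 6 (b=11); 11→12: 3·12 + 6 = 42; 42−1 = 41
i=7: 41 = 3·12 + 5 (b=12); 12→13: 3·13 + 5 = 44; 44−1 = 43
i=8: 43 = 3·13 + 4 (b=13); 13→14: 3·14 + 4 = 46; 46−1 = 45

23, 26, 29, 32, 35, 37, 39, 41, 43, 45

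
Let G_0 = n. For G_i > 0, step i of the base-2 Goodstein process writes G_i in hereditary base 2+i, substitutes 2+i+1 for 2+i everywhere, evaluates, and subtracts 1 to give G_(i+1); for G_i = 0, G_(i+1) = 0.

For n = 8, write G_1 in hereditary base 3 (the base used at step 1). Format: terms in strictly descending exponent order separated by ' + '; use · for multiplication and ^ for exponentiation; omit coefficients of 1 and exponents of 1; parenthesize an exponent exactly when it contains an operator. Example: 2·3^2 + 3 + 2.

i=0: 8 = 2^(2 + 1) (b=2); 2→3: 3^(3 + 1) = 81; 81−1 = 80
i=1: 80 = 2·3^3 + 2·3^2 + 2·3 + 2 (b=3); 3→4: 2·4^4 + 2·4^2 + 2·4 + 2 = 554; 554−1 = 553

2·3^3 + 2·3^2 + 2·3 + 2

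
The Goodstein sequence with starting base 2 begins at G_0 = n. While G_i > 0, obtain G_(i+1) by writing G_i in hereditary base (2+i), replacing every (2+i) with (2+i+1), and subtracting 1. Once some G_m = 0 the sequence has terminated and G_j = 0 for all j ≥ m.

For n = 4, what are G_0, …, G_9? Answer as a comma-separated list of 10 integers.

4, 26, 41, 60, 83, 109, 139, 173, 211, 253

step 0: 4 = 2^2; sub 3 for 2: 3^3; = 27; G_1 = 27−1 = 26
step 1: 26 = 2·3^2 + 2·3 + 2; sub 4 for 3: 2·4^2 + 2·4 + 2; = 42; G_2 = 42−1 = 41
step 2: 41 = 2·4^2 + 2·4 + 1; sub 5 for 4: 2·5^2 + 2·5 + 1; = 61; G_3 = 61−1 = 60
step 3: 60 = 2·5^2 + 2·5; sub 6 for 5: 2·6^2 + 2·6; = 84; G_4 = 84−1 = 83
step 4: 83 = 2·6^2 + 6 + 5; sub 7 for 6: 2·7^2 + 7 + 5; = 110; G_5 = 110−1 = 109
step 5: 109 = 2·7^2 + 7 + 4; sub 8 for 7: 2·8^2 + 8 + 4; = 140; G_6 = 140−1 = 139
step 6: 139 = 2·8^2 + 8 + 3; sub 9 for 8: 2·9^2 + 9 + 3; = 174; G_7 = 174−1 = 173
step 7: 173 = 2·9^2 + 9 + 2; sub 10 for 9: 2·10^2 + 10 + 2; = 212; G_8 = 212−1 = 211
step 8: 211 = 2·10^2 + 10 + 1; sub 11 for 10: 2·11^2 + 11 + 1; = 254; G_9 = 254−1 = 253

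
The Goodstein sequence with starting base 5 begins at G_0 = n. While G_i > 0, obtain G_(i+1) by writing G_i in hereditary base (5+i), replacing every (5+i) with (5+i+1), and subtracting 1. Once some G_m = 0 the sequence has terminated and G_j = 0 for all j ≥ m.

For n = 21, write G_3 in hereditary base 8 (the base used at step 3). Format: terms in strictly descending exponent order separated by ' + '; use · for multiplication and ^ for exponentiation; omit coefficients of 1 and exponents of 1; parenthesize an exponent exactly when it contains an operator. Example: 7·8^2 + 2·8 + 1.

21 —HB5→ 4·5 + 1 —bump→ 4·6 + 1 = 25 —(−1)→ 24
24 —HB6→ 4·6 —bump→ 4·7 = 28 —(−1)→ 27
27 —HB7→ 3·7 + 6 —bump→ 3·8 + 6 = 30 —(−1)→ 29
29 —HB8→ 3·8 + 5 —bump→ 3·9 + 5 = 32 —(−1)→ 31

3·8 + 5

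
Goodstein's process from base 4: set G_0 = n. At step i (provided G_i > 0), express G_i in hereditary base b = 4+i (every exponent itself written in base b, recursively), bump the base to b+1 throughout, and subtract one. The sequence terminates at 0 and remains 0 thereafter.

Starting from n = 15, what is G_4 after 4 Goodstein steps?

23

G_0 = 15. HB_4(15) = 3·4 + 3. Bump = 18. G_1 = 17.
G_1 = 17. HB_5(17) = 3·5 + 2. Bump = 20. G_2 = 19.
G_2 = 19. HB_6(19) = 3·6 + 1. Bump = 22. G_3 = 21.
G_3 = 21. HB_7(21) = 3·7. Bump = 24. G_4 = 23.
G_4 = 23. HB_8(23) = 2·8 + 7. Bump = 25. G_5 = 24.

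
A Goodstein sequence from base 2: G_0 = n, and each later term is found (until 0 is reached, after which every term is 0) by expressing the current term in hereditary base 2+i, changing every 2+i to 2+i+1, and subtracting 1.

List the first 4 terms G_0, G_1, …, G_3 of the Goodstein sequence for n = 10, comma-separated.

10, 83, 1025, 15625

step 0: 10 = 2^(2 + 1) + 2; sub 3 for 2: 3^(3 + 1) + 3; = 84; G_1 = 84−1 = 83
step 1: 83 = 3^(3 + 1) + 2; sub 4 for 3: 4^(4 + 1) + 2; = 1026; G_2 = 1026−1 = 1025
step 2: 1025 = 4^(4 + 1) + 1; sub 5 for 4: 5^(5 + 1) + 1; = 15626; G_3 = 15626−1 = 15625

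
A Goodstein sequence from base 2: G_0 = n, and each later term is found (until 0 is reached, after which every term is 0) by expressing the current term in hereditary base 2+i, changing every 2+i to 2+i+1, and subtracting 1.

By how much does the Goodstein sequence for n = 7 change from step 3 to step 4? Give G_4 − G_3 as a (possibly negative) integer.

43530

7 —HB2→ 2^2 + 2 + 1 —bump→ 3^3 + 3 + 1 = 31 —(−1)→ 30
30 —HB3→ 3^3 + 3 —bump→ 4^4 + 4 = 260 —(−1)→ 259
259 —HB4→ 4^4 + 3 —bump→ 5^5 + 3 = 3128 —(−1)→ 3127
3127 —HB5→ 5^5 + 2 —bump→ 6^6 + 2 = 46658 —(−1)→ 46657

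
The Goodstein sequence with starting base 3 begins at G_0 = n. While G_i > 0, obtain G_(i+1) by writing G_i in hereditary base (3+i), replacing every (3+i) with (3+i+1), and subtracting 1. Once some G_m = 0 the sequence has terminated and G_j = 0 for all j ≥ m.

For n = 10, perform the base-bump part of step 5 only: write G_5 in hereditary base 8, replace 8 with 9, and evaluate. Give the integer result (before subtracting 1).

37

G_0=10  [base 3] 3^2 + 1  →[3↦4]→  4^2 + 1 = 17  −1 ⇒ G_1=16
G_1=16  [base 4] 4^2  →[4↦5]→  5^2 = 25  −1 ⇒ G_2=24
G_2=24  [base 5] 4·5 + 4  →[5↦6]→  4·6 + 4 = 28  −1 ⇒ G_3=27
G_3=27  [base 6] 4·6 + 3  →[6↦7]→  4·7 + 3 = 31  −1 ⇒ G_4=30
G_4=30  [base 7] 4·7 + 2  →[7↦8]→  4·8 + 2 = 34  −1 ⇒ G_5=33
G_5=33  [base 8] 4·8 + 1  →[8↦9]→  4·9 + 1 = 37  −1 ⇒ G_6=36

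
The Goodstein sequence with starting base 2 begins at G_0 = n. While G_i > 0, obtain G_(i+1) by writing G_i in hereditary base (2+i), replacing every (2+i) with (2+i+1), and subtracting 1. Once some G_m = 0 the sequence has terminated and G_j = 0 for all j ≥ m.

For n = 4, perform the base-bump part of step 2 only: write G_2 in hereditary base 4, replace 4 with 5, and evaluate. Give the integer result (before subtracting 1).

G_0=4  [base 2] 2^2  →[2↦3]→  3^3 = 27  −1 ⇒ G_1=26
G_1=26  [base 3] 2·3^2 + 2·3 + 2  →[3↦4]→  2·4^2 + 2·4 + 2 = 42  −1 ⇒ G_2=41
G_2=41  [base 4] 2·4^2 + 2·4 + 1  →[4↦5]→  2·5^2 + 2·5 + 1 = 61  −1 ⇒ G_3=60

61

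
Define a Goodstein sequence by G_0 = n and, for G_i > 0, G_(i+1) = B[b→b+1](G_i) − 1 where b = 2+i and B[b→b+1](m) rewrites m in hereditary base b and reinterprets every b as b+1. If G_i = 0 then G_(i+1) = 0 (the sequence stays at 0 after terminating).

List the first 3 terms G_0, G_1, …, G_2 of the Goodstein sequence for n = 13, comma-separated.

G_0=13  [base 2] 2^(2 + 1) + 2^2 + 1  →[2↦3]→  3^(3 + 1) + 3^3 + 1 = 109  −1 ⇒ G_1=108
G_1=108  [base 3] 3^(3 + 1) + 3^3  →[3↦4]→  4^(4 + 1) + 4^4 = 1280  −1 ⇒ G_2=1279

13, 108, 1279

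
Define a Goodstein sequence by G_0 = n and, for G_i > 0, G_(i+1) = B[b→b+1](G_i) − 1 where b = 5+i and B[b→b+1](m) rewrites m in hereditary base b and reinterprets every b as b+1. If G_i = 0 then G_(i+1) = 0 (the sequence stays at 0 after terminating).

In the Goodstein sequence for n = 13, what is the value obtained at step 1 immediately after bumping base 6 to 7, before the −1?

i=0: 13 = 2·5 + 3 (b=5); 5→6: 2·6 + 3 = 15; 15−1 = 14
i=1: 14 = 2·6 + 2 (b=6); 6→7: 2·7 + 2 = 16; 16−1 = 15

16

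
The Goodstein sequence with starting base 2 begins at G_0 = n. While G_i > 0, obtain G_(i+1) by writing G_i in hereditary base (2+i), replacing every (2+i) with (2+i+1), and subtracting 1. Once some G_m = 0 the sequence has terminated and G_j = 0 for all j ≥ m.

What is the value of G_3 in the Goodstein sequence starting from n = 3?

2

[0] 3 ≡ 2 + 1 (base 2). Lift 3: 4. −1: 3.
[1] 3 ≡ 3 (base 3). Lift 4: 4. −1: 3.
[2] 3 ≡ 3 (base 4). Lift 5: 3. −1: 2.
[3] 2 ≡ 2 (base 5). Lift 6: 2. −1: 1.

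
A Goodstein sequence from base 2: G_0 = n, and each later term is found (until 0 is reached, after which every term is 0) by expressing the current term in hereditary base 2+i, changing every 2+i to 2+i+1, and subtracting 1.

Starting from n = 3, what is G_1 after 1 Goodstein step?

3

3 —HB2→ 2 + 1 —bump→ 3 + 1 = 4 —(−1)→ 3
3 —HB3→ 3 —bump→ 4 = 4 —(−1)→ 3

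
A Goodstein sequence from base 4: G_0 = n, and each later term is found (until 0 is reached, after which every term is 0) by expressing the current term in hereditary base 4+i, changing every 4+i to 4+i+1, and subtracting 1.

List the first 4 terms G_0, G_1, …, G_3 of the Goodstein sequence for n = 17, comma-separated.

17 —HB4→ 4^2 + 1 —bump→ 5^2 + 1 = 26 —(−1)→ 25
25 —HB5→ 5^2 —bump→ 6^2 = 36 —(−1)→ 35
35 —HB6→ 5·6 + 5 —bump→ 5·7 + 5 = 40 —(−1)→ 39

17, 25, 35, 39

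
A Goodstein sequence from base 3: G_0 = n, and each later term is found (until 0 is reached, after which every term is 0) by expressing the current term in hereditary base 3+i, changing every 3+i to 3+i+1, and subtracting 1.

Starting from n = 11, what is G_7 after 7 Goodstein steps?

51

base 3: 11 = 3^2 + 2; at 4: 4^2 + 2 = 18; next = 17
base 4: 17 = 4^2 + 1; at 5: 5^2 + 1 = 26; next = 25
base 5: 25 = 5^2; at 6: 6^2 = 36; next = 35
base 6: 35 = 5·6 + 5; at 7: 5·7 + 5 = 40; next = 39
base 7: 39 = 5·7 + 4; at 8: 5·8 + 4 = 44; next = 43
base 8: 43 = 5·8 + 3; at 9: 5·9 + 3 = 48; next = 47
base 9: 47 = 5·9 + 2; at 10: 5·10 + 2 = 52; next = 51
base 10: 51 = 5·10 + 1; at 11: 5·11 + 1 = 56; next = 55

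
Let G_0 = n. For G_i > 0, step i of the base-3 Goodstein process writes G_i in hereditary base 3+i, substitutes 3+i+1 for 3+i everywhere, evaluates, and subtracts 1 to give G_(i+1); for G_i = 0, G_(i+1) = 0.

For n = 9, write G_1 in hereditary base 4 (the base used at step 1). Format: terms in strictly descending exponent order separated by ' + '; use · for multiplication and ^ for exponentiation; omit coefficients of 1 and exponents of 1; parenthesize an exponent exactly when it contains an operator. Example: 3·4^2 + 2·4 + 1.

G_0=9  [base 3] 3^2  →[3↦4]→  4^2 = 16  −1 ⇒ G_1=15
G_1=15  [base 4] 3·4 + 3  →[4↦5]→  3·5 + 3 = 18  −1 ⇒ G_2=17

3·4 + 3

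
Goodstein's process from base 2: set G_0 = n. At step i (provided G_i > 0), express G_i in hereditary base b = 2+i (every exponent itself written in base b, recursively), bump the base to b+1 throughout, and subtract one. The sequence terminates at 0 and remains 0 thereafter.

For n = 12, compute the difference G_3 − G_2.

base 2: 12 = 2^(2 + 1) + 2^2; at 3: 3^(3 + 1) + 3^3 = 108; next = 107
base 3: 107 = 3^(3 + 1) + 2·3^2 + 2·3 + 2; at 4: 4^(4 + 1) + 2·4^2 + 2·4 + 2 = 1066; next = 1065
base 4: 1065 = 4^(4 + 1) + 2·4^2 + 2·4 + 1; at 5: 5^(5 + 1) + 2·5^2 + 2·5 + 1 = 15686; next = 15685

14620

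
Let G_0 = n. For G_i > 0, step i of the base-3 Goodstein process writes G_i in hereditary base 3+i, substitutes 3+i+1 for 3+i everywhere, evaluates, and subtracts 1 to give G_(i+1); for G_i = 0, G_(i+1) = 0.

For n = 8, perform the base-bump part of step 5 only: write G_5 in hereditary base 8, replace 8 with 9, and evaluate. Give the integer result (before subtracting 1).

[0] 8 ≡ 2·3 + 2 (base 3). Lift 4: 10. −1: 9.
[1] 9 ≡ 2·4 + 1 (base 4). Lift 5: 11. −1: 10.
[2] 10 ≡ 2·5 (base 5). Lift 6: 12. −1: 11.
[3] 11 ≡ 6 + 5 (base 6). Lift 7: 12. −1: 11.
[4] 11 ≡ 7 + 4 (base 7). Lift 8: 12. −1: 11.
[5] 11 ≡ 8 + 3 (base 8). Lift 9: 12. −1: 11.

12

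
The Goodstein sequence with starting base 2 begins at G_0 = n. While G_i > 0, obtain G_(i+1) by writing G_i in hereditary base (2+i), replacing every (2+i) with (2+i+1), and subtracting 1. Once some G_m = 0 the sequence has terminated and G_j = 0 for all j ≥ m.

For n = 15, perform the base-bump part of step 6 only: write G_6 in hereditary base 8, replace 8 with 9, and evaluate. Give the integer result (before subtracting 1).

i=0: 15 = 2^(2 + 1) + 2^2 + 2 + 1 (b=2); 2→3: 3^(3 + 1) + 3^3 + 3 + 1 = 112; 112−1 = 111
i=1: 111 = 3^(3 + 1) + 3^3 + 3 (b=3); 3→4: 4^(4 + 1) + 4^4 + 4 = 1284; 1284−1 = 1283
i=2: 1283 = 4^(4 + 1) + 4^4 + 3 (b=4); 4→5: 5^(5 + 1) + 5^5 + 3 = 18753; 18753−1 = 18752
i=3: 18752 = 5^(5 + 1) + 5^5 + 2 (b=5); 5→6: 6^(6 + 1) + 6^6 + 2 = 326594; 326594−1 = 326593
i=4: 326593 = 6^(6 + 1) + 6^6 + 1 (b=6); 6→7: 7^(7 + 1) + 7^7 + 1 = 6588345; 6588345−1 = 6588344
i=5: 6588344 = 7^(7 + 1) + 7^7 (b=7); 7→8: 8^(8 + 1) + 8^8 = 150994944; 150994944−1 = 150994943

3524450281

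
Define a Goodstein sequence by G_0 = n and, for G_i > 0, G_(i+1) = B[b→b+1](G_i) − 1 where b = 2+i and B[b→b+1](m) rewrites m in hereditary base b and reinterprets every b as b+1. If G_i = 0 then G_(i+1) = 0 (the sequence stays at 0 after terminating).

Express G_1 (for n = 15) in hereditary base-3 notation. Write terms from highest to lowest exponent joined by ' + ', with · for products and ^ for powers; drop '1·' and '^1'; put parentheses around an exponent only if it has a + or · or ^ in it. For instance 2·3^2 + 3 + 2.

3^(3 + 1) + 3^3 + 3

G_0=15  [base 2] 2^(2 + 1) + 2^2 + 2 + 1  →[2↦3]→  3^(3 + 1) + 3^3 + 3 + 1 = 112  −1 ⇒ G_1=111
G_1=111  [base 3] 3^(3 + 1) + 3^3 + 3  →[3↦4]→  4^(4 + 1) + 4^4 + 4 = 1284  −1 ⇒ G_2=1283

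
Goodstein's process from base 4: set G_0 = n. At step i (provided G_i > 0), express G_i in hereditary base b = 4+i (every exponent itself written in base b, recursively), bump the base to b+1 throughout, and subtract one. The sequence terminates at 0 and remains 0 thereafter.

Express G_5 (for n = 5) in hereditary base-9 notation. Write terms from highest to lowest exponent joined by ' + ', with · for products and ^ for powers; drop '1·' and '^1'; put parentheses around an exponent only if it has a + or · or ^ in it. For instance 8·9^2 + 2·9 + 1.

2

G_0 = 5. HB_4(5) = 4 + 1. Bump = 6. G_1 = 5.
G_1 = 5. HB_5(5) = 5. Bump = 6. G_2 = 5.
G_2 = 5. HB_6(5) = 5. Bump = 5. G_3 = 4.
G_3 = 4. HB_7(4) = 4. Bump = 4. G_4 = 3.
G_4 = 3. HB_8(3) = 3. Bump = 3. G_5 = 2.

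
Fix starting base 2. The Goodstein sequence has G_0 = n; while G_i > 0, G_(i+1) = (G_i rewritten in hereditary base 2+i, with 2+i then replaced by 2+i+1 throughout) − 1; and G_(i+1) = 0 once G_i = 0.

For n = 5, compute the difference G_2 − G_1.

5 —HB2→ 2^2 + 1 —bump→ 3^3 + 1 = 28 —(−1)→ 27
27 —HB3→ 3^3 —bump→ 4^4 = 256 —(−1)→ 255

228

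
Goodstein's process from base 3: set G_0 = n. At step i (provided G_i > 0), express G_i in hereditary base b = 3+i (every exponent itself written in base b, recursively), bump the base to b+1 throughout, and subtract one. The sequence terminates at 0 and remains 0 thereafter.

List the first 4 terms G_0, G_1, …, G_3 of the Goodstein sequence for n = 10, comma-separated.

10, 16, 24, 27

step 0: 10 = 3^2 + 1; sub 4 for 3: 4^2 + 1; = 17; G_1 = 17−1 = 16
step 1: 16 = 4^2; sub 5 for 4: 5^2; = 25; G_2 = 25−1 = 24
step 2: 24 = 4·5 + 4; sub 6 for 5: 4·6 + 4; = 28; G_3 = 28−1 = 27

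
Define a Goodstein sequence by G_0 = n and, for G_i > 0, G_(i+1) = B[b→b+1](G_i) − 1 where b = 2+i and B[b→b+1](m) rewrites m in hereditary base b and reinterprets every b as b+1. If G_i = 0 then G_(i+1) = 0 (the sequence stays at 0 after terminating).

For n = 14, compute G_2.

step 0: 14 = 2^(2 + 1) + 2^2 + 2; sub 3 for 2: 3^(3 + 1) + 3^3 + 3; = 111; G_1 = 111−1 = 110
step 1: 110 = 3^(3 + 1) + 3^3 + 2; sub 4 for 3: 4^(4 + 1) + 4^4 + 2; = 1282; G_2 = 1282−1 = 1281
step 2: 1281 = 4^(4 + 1) + 4^4 + 1; sub 5 for 4: 5^(5 + 1) + 5^5 + 1; = 18751; G_3 = 18751−1 = 18750

1281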